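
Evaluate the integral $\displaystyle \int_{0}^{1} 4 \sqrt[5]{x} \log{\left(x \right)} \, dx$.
$- \frac{25}{9}$

Consider the simpler parametrised integral
$$J(a) = \int_{0}^{1} 4 x^{a} \, dx = \frac{4}{a + 1}.$$

Differentiating under the integral sign brings down a factor of $\ln x$:
$$\frac{dJ}{da} = \int_{0}^{1} 4 x^{a} \log{\left(x \right)} \, dx = - \frac{4}{\left(a + 1\right)^{2}}.$$

The integral on the left is $I$, so $I = - \frac{4}{\left(a + 1\right)^{2}}$.

Setting $a = \frac{1}{5}$:
$$I = - \frac{25}{9}.$$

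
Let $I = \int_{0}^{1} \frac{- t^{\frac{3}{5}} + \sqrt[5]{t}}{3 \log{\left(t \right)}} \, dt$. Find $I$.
$- \log{\left(2 \right)} + \frac{\log{\left(6 \right)}}{3}$

Consider the one-parameter family: let $I(a) = \int_{0}^{1} \frac{\sqrt[5]{t} - t^{a}}{3 \log{\left(t \right)}} \, dt$.

Since $\dfrac{\partial}{\partial a}\,t^{a} = t^{a} \ln t$, the $\ln t$ in the denominator cancels and
$$\frac{dI}{da} = \int_{0}^{1} - \frac{1}{3} t^{a} \, dt = - \frac{1}{3} \left[\frac{t^{a+1}}{a+1}\right]_0^1 = - \frac{1}{3 a + 3}.$$

Integrating with respect to $a$ gives $I(a) = - \frac{\log{\left(a + 1 \right)}}{3} - \frac{\log{\left(5 \right)}}{3} + \frac{\log{\left(6 \right)}}{3} + C$.

At $a = \frac{1}{5}$ the integrand is identically $0$, so $I(\frac{1}{5}) = 0$. The closed form gives $0$, hence $C = 0$.

Setting $a = \frac{3}{5}$:
$$I = - \log{\left(2 \right)} + \frac{\log{\left(6 \right)}}{3}.$$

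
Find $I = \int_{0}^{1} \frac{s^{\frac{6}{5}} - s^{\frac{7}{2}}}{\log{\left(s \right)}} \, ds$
$- \log{\left(45 \right)} + \log{\left(22 \right)}$

Consider the one-parameter family: let $I(a) = \int_{0}^{1} \frac{s^{\frac{6}{5}} - s^{a}}{\log{\left(s \right)}} \, ds$.

Since $\dfrac{\partial}{\partial a}\,s^{a} = s^{a} \ln s$, the $\ln s$ in the denominator cancels and
$$\frac{dI}{da} = \int_{0}^{1} -1 s^{a} \, ds = -1 \left[\frac{s^{a+1}}{a+1}\right]_0^1 = - \frac{1}{a + 1}.$$

Integrating with respect to $a$ gives $I(a) = - \log{\left(\frac{5 a}{11} + \frac{5}{11} \right)} + C$.

At $a = \frac{6}{5}$ the integrand is identically $0$, so $I(\frac{6}{5}) = 0$. The closed form gives $0$, hence $C = 0$.

Setting $a = \frac{7}{2}$:
$$I = - \log{\left(45 \right)} + \log{\left(22 \right)}.$$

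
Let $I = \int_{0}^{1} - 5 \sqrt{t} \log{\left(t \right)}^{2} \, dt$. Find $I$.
$- \frac{80}{27}$

Start from the elementary integral
$$J(a) = \int_{0}^{1} - 5 t^{a} \, dt = - \frac{5}{a + 1}.$$

Differentiating under the integral sign brings down a factor of $\ln t$:
$$\frac{dJ}{da} = \int_{0}^{1} - 5 t^{a} \log{\left(t \right)} \, dt = \frac{5}{\left(a + 1\right)^{2}}.$$

Repeating twice in total — each differentiation brings down another $\ln t$ — gives
$$\frac{d^{2}J}{da^{2}} = \int_{0}^{1} - 5 t^{a} \log{\left(t \right)}^{2} \, dt = - \frac{10}{\left(a + 1\right)^{3}},$$
and the integrand here is exactly the target integrand, so $I = - \frac{10}{\left(a + 1\right)^{3}}$.

Setting $a = \frac{1}{2}$:
$$I = - \frac{80}{27}.$$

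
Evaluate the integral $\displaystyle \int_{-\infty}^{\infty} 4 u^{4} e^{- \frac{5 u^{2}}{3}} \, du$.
$\frac{27 \sqrt{15} \sqrt{\pi}}{125}$

Consider the simpler parametrised integral
$$J(a) = \int_{-\infty}^{\infty} 4 e^{- a u^{2}} \, du = \frac{4 \sqrt{\pi}}{\sqrt{a}}.$$

Differentiating under the integral sign brings down a factor of $(-u^2)$:
$$\frac{dJ}{da} = \int_{-\infty}^{\infty} - 4 u^{2} e^{- a u^{2}} \, du = - \frac{2 \sqrt{\pi}}{a^{\frac{3}{2}}}.$$

Repeating twice in total — each differentiation brings down another $(-u^2)$ — gives
$$\frac{d^{2}J}{da^{2}} = \int_{-\infty}^{\infty} 4 u^{4} e^{- a u^{2}} \, du = \frac{3 \sqrt{\pi}}{a^{\frac{5}{2}}},$$
and the integrand here is exactly the target integrand, so $I = \frac{3 \sqrt{\pi}}{a^{\frac{5}{2}}}$.

Setting $a = \frac{5}{3}$:
$$I = \frac{27 \sqrt{15} \sqrt{\pi}}{125}.$$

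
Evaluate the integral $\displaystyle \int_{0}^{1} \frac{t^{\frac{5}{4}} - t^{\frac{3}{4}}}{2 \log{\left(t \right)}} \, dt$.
$- \frac{\log{\left(7 \right)}}{2} + \log{\left(3 \right)}$

Introduce a parameter $a$ in the exponent: let $I(a) = \int_{0}^{1} \frac{t^{\frac{5}{4}} - t^{a}}{2 \log{\left(t \right)}} \, dt$.

Since $\dfrac{\partial}{\partial a}\,t^{a} = t^{a} \ln t$, the $\ln t$ in the denominator cancels and
$$\frac{dI}{da} = \int_{0}^{1} - \frac{1}{2} t^{a} \, dt = - \frac{1}{2} \left[\frac{t^{a+1}}{a+1}\right]_0^1 = - \frac{1}{2 a + 2}.$$

Integrating with respect to $a$ gives $I(a) = - \frac{\log{\left(a + 1 \right)}}{2} - \log{\left(2 \right)} + \log{\left(3 \right)} + C$.

At $a = \frac{5}{4}$ the integrand is identically $0$, so $I(\frac{5}{4}) = 0$. The closed form gives $0$, hence $C = 0$.

Setting $a = \frac{3}{4}$:
$$I = - \frac{\log{\left(7 \right)}}{2} + \log{\left(3 \right)}.$$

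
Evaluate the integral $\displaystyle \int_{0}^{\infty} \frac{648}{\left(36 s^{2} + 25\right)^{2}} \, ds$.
$\frac{27 \pi}{125}$

Start from the standard arctangent integral
$$J(a) = \int_{0}^{\infty} \frac{1}{2 \left(a^{2} + s^{2}\right)} \, ds = \frac{\pi}{4 a}.$$

Differentiating under the integral sign with respect to $a$,
$$\frac{dJ}{da} = \int_{0}^{\infty} - \frac{a}{\left(a^{2} + s^{2}\right)^{2}} \, ds = - \frac{\pi}{4 a^{2}},$$
so $\int_{0}^{\infty} \frac{1}{2 \left(a^{2} + s^{2}\right)^{2}} \, ds = \frac{\pi}{8 a^{3}}$.

Setting $a = \frac{5}{6}$:
$$I = \frac{27 \pi}{125}.$$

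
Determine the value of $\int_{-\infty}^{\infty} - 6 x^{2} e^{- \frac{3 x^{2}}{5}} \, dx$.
$- \frac{5 \sqrt{15} \sqrt{\pi}}{3}$

Start from the elementary integral
$$J(a) = \int_{-\infty}^{\infty} - 6 e^{- a x^{2}} \, dx = - \frac{6 \sqrt{\pi}}{\sqrt{a}}.$$

Differentiating under the integral sign brings down a factor of $(-x^2)$:
$$\frac{dJ}{da} = \int_{-\infty}^{\infty} 6 x^{2} e^{- a x^{2}} \, dx = \frac{3 \sqrt{\pi}}{a^{\frac{3}{2}}}.$$

The integral on the left is $-I$, so $I = - \frac{3 \sqrt{\pi}}{a^{\frac{3}{2}}}$.

Setting $a = \frac{3}{5}$:
$$I = - \frac{5 \sqrt{15} \sqrt{\pi}}{3}.$$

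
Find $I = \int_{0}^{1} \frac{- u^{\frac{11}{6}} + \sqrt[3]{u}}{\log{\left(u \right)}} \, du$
$\log{\left(\frac{8}{17} \right)}$

Introduce a parameter $a$ in the exponent: let $I(a) = \int_{0}^{1} \frac{- u^{\frac{11}{6}} + u^{a}}{\log{\left(u \right)}} \, du$.

Since $\dfrac{\partial}{\partial a}\,u^{a} = u^{a} \ln u$, the $\ln u$ in the denominator cancels and
$$\frac{dI}{da} = \int_{0}^{1} u^{a} \, du = \left[\frac{u^{a+1}}{a+1}\right]_0^1 = \frac{1}{a + 1}.$$

Integrating with respect to $a$ gives $I(a) = \log{\left(\frac{6 a}{17} + \frac{6}{17} \right)} + C$.

At $a = \frac{11}{6}$ the integrand is identically $0$, so $I(\frac{11}{6}) = 0$. The closed form gives $0$, hence $C = 0$.

Setting $a = \frac{1}{3}$:
$$I = \log{\left(\frac{8}{17} \right)}.$$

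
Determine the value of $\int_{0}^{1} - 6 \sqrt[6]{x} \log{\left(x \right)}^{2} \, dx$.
$- \frac{2592}{343}$

Begin with the known integral
$$J(a) = \int_{0}^{1} - 6 x^{a} \, dx = - \frac{6}{a + 1}.$$

Differentiating under the integral sign brings down a factor of $\ln x$:
$$\frac{dJ}{da} = \int_{0}^{1} - 6 x^{a} \log{\left(x \right)} \, dx = \frac{6}{\left(a + 1\right)^{2}}.$$

Repeating twice in total — each differentiation brings down another $\ln x$ — gives
$$\frac{d^{2}J}{da^{2}} = \int_{0}^{1} - 6 x^{a} \log{\left(x \right)}^{2} \, dx = - \frac{12}{\left(a + 1\right)^{3}},$$
and the integrand here is exactly the target integrand, so $I = - \frac{12}{\left(a + 1\right)^{3}}$.

Setting $a = \frac{1}{6}$:
$$I = - \frac{2592}{343}.$$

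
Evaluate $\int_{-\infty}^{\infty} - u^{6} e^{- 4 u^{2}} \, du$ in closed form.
$- \frac{15 \sqrt{\pi}}{1024}$

Begin with the known integral
$$J(a) = \int_{-\infty}^{\infty} - e^{- a u^{2}} \, du = - \frac{\sqrt{\pi}}{\sqrt{a}}.$$

Differentiating under the integral sign brings down a factor of $(-u^2)$:
$$\frac{dJ}{da} = \int_{-\infty}^{\infty} u^{2} e^{- a u^{2}} \, du = \frac{\sqrt{\pi}}{2 a^{\frac{3}{2}}}.$$

Repeating $3$ times in total — each differentiation brings down another $(-u^2)$ — gives
$$\frac{d^{3}J}{da^{3}} = \int_{-\infty}^{\infty} u^{6} e^{- a u^{2}} \, du = \frac{15 \sqrt{\pi}}{8 a^{\frac{7}{2}}},$$
and the integrand here is $(-1)^{3}$ times the target integrand, so $I = (-1)^{3}\,\frac{d^{3}J}{da^{3}} = - \frac{15 \sqrt{\pi}}{8 a^{\frac{7}{2}}}$.

Setting $a = 4$:
$$I = - \frac{15 \sqrt{\pi}}{1024}.$$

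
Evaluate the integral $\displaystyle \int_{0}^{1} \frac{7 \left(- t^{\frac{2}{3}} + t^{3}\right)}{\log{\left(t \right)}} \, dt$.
$- \log{\left(\frac{78125}{35831808} \right)}$

Consider the one-parameter family: let $I(a) = \int_{0}^{1} \frac{7 \left(t^{3} - t^{a}\right)}{\log{\left(t \right)}} \, dt$.

Since $\dfrac{\partial}{\partial a}\,t^{a} = t^{a} \ln t$, the $\ln t$ in the denominator cancels and
$$\frac{dI}{da} = \int_{0}^{1} -7 t^{a} \, dt = -7 \left[\frac{t^{a+1}}{a+1}\right]_0^1 = - \frac{7}{a + 1}.$$

Integrating with respect to $a$ gives $I(a) = - \log{\left(\frac{\left(a + 1\right)^{7}}{16384} \right)} + C$.

At $a = 3$ the integrand is identically $0$, so $I(3) = 0$. The closed form gives $0$, hence $C = 0$.

Setting $a = \frac{2}{3}$:
$$I = - \log{\left(\frac{78125}{35831808} \right)}.$$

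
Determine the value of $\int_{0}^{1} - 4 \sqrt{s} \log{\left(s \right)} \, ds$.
$\frac{16}{9}$

Start from the elementary integral
$$J(a) = \int_{0}^{1} - 4 s^{a} \, ds = - \frac{4}{a + 1}.$$

Differentiating under the integral sign brings down a factor of $\ln s$:
$$\frac{dJ}{da} = \int_{0}^{1} - 4 s^{a} \log{\left(s \right)} \, ds = \frac{4}{\left(a + 1\right)^{2}}.$$

The integral on the left is $I$, so $I = \frac{4}{\left(a + 1\right)^{2}}$.

Setting $a = \frac{1}{2}$:
$$I = \frac{16}{9}.$$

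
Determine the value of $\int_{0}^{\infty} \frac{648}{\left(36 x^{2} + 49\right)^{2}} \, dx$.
$\frac{27 \pi}{343}$

Recall the elementary integral
$$J(a) = \int_{0}^{\infty} \frac{1}{2 \left(a^{2} + x^{2}\right)} \, dx = \frac{\pi}{4 a}.$$

Differentiating under the integral sign with respect to $a$,
$$\frac{dJ}{da} = \int_{0}^{\infty} - \frac{a}{\left(a^{2} + x^{2}\right)^{2}} \, dx = - \frac{\pi}{4 a^{2}},$$
so $\int_{0}^{\infty} \frac{1}{2 \left(a^{2} + x^{2}\right)^{2}} \, dx = \frac{\pi}{8 a^{3}}$.

Setting $a = \frac{7}{6}$:
$$I = \frac{27 \pi}{343}.$$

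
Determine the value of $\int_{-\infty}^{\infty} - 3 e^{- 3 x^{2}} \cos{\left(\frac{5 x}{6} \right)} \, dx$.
$- \frac{\sqrt{3} \sqrt{\pi}}{e^{\frac{25}{432}}}$

Treat the cosine frequency as a parameter and define $I(b) = \int_{-\infty}^{\infty} - 3 e^{- 3 x^{2}} \cos{\left(b x \right)} \, dx$.

Differentiating under the integral sign,
$$I'(b) = \int_{-\infty}^{\infty} 3 x e^{- 3 x^{2}} \sin{\left(b x \right)} \, dx.$$

Integrate $\int_{-\infty}^{\infty} x \sin(b x)\, e^{- 3 x^{2}}\, dx$ by parts with $u = \sin(b x)$ and $dv = x\, e^{- 3 x^{2}}\, dx$, giving $v = - \frac{e^{- 3 x^{2}}}{6}$. The boundary term vanishes and
$$\int_{-\infty}^{\infty} x \sin(b x)\, e^{- 3 x^{2}}\, dx = \frac{b}{6} \int_{-\infty}^{\infty} \cos(b x)\, e^{- 3 x^{2}}\, dx,$$
so $I'(b) = - \frac{b}{6}\, I(b)$.

This is a separable first-order ODE; solving with the initial condition $I(0) = \int_{-\infty}^{\infty} - 3 e^{- 3 x^{2}}\,dx = - \sqrt{3} \sqrt{\pi}$ gives
$$I(b) = - \sqrt{3} \sqrt{\pi} e^{- \frac{b^{2}}{12}}.$$

Setting $b = \frac{5}{6}$:
$$I = - \frac{\sqrt{3} \sqrt{\pi}}{e^{\frac{25}{432}}}.$$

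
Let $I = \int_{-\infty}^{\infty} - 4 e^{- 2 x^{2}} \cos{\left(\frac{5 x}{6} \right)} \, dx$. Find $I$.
$- \frac{2 \sqrt{2} \sqrt{\pi}}{e^{\frac{25}{288}}}$

Let $b$ denote the cosine frequency and define $I(b) = \int_{-\infty}^{\infty} - 4 e^{- 2 x^{2}} \cos{\left(b x \right)} \, dx$.

Differentiating under the integral sign,
$$I'(b) = \int_{-\infty}^{\infty} 4 x e^{- 2 x^{2}} \sin{\left(b x \right)} \, dx.$$

Integrate $\int_{-\infty}^{\infty} x \sin(b x)\, e^{- 2 x^{2}}\, dx$ by parts with $u = \sin(b x)$ and $dv = x\, e^{- 2 x^{2}}\, dx$, giving $v = - \frac{e^{- 2 x^{2}}}{4}$. The boundary term vanishes and
$$\int_{-\infty}^{\infty} x \sin(b x)\, e^{- 2 x^{2}}\, dx = \frac{b}{4} \int_{-\infty}^{\infty} \cos(b x)\, e^{- 2 x^{2}}\, dx,$$
so $I'(b) = - \frac{b}{4}\, I(b)$.

This is a separable first-order ODE; solving with the initial condition $I(0) = \int_{-\infty}^{\infty} - 4 e^{- 2 x^{2}}\,dx = - 2 \sqrt{2} \sqrt{\pi}$ gives
$$I(b) = - 2 \sqrt{2} \sqrt{\pi} e^{- \frac{b^{2}}{8}}.$$

Setting $b = \frac{5}{6}$:
$$I = - \frac{2 \sqrt{2} \sqrt{\pi}}{e^{\frac{25}{288}}}.$$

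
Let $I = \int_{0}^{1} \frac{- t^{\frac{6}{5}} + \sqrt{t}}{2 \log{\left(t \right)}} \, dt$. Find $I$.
$- \log{\left(22 \right)} + \frac{\log{\left(330 \right)}}{2}$

Consider the one-parameter family: let $I(a) = \int_{0}^{1} \frac{- t^{\frac{6}{5}} + t^{a}}{2 \log{\left(t \right)}} \, dt$.

Since $\dfrac{\partial}{\partial a}\,t^{a} = t^{a} \ln t$, the $\ln t$ in the denominator cancels and
$$\frac{dI}{da} = \int_{0}^{1} \frac{1}{2} t^{a} \, dt = \frac{1}{2} \left[\frac{t^{a+1}}{a+1}\right]_0^1 = \frac{1}{2 \left(a + 1\right)}.$$

Integrating with respect to $a$ gives $I(a) = \log{\left(\frac{\sqrt{55} \sqrt{a + 1}}{11} \right)} + C$.

At $a = \frac{6}{5}$ the integrand is identically $0$, so $I(\frac{6}{5}) = 0$. The closed form gives $0$, hence $C = 0$.

Setting $a = \frac{1}{2}$:
$$I = - \log{\left(22 \right)} + \frac{\log{\left(330 \right)}}{2}.$$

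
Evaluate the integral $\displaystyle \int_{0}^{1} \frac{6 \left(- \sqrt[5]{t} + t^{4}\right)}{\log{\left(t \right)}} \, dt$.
$\log{\left(\frac{244140625}{46656} \right)}$

Introduce a parameter $a$ in the exponent: let $I(a) = \int_{0}^{1} \frac{6 \left(- \sqrt[5]{t} + t^{a}\right)}{\log{\left(t \right)}} \, dt$.

Since $\dfrac{\partial}{\partial a}\,t^{a} = t^{a} \ln t$, the $\ln t$ in the denominator cancels and
$$\frac{dI}{da} = \int_{0}^{1} 6 t^{a} \, dt = 6 \left[\frac{t^{a+1}}{a+1}\right]_0^1 = \frac{6}{a + 1}.$$

Integrating with respect to $a$ gives $I(a) = \log{\left(\frac{15625 \left(a + 1\right)^{6}}{46656} \right)} + C$.

At $a = \frac{1}{5}$ the integrand is identically $0$, so $I(\frac{1}{5}) = 0$. The closed form gives $0$, hence $C = 0$.

Setting $a = 4$:
$$I = \log{\left(\frac{244140625}{46656} \right)}.$$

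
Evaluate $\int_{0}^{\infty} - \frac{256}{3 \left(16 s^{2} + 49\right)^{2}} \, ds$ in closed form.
$- \frac{16 \pi}{1029}$

Recall the elementary integral
$$J(a) = \int_{0}^{\infty} - \frac{1}{3 \left(a^{2} + s^{2}\right)} \, ds = - \frac{\pi}{6 a}.$$

Differentiating under the integral sign with respect to $a$,
$$\frac{dJ}{da} = \int_{0}^{\infty} \frac{2 a}{3 \left(a^{2} + s^{2}\right)^{2}} \, ds = \frac{\pi}{6 a^{2}},$$
so $\int_{0}^{\infty} - \frac{1}{3 \left(a^{2} + s^{2}\right)^{2}} \, ds = - \frac{\pi}{12 a^{3}}$.

Setting $a = \frac{7}{4}$:
$$I = - \frac{16 \pi}{1029}.$$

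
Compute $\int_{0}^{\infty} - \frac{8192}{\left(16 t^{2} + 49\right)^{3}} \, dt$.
$- \frac{384 \pi}{16807}$

Recall the elementary integral
$$J(a) = \int_{0}^{\infty} - \frac{2}{a^{2} + t^{2}} \, dt = - \frac{\pi}{a}.$$

Differentiating under the integral sign with respect to $a$,
$$\frac{dJ}{da} = \int_{0}^{\infty} \frac{4 a}{\left(a^{2} + t^{2}\right)^{2}} \, dt = \frac{\pi}{a^{2}},$$
so $\int_{0}^{\infty} - \frac{2}{\left(a^{2} + t^{2}\right)^{2}} \, dt = - \frac{\pi}{2 a^{3}}$.

Repeating — each differentiation of $1/(t^2+a^2)^j$ produces $-2ja/(t^2+a^2)^{j+1}$ — and dividing through by $-2ja$ at each step yields, after $2$ differentiations in total,
$$\int_{0}^{\infty} - \frac{2}{\left(a^{2} + t^{2}\right)^{3}} \, dt = - \frac{3 \pi}{8 a^{5}}.$$

Setting $a = \frac{7}{4}$:
$$I = - \frac{384 \pi}{16807}.$$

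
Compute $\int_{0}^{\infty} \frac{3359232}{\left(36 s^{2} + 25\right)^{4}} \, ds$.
$\frac{17496 \pi}{15625}$

Recall the elementary integral
$$J(a) = \int_{0}^{\infty} \frac{2}{a^{2} + s^{2}} \, ds = \frac{\pi}{a}.$$

Differentiating under the integral sign with respect to $a$,
$$\frac{dJ}{da} = \int_{0}^{\infty} - \frac{4 a}{\left(a^{2} + s^{2}\right)^{2}} \, ds = - \frac{\pi}{a^{2}},$$
so $\int_{0}^{\infty} \frac{2}{\left(a^{2} + s^{2}\right)^{2}} \, ds = \frac{\pi}{2 a^{3}}$.

Repeating — each differentiation of $1/(s^2+a^2)^j$ produces $-2ja/(s^2+a^2)^{j+1}$ — and dividing through by $-2ja$ at each step yields, after $3$ differentiations in total,
$$\int_{0}^{\infty} \frac{2}{\left(a^{2} + s^{2}\right)^{4}} \, ds = \frac{5 \pi}{16 a^{7}}.$$

Setting $a = \frac{5}{6}$:
$$I = \frac{17496 \pi}{15625}.$$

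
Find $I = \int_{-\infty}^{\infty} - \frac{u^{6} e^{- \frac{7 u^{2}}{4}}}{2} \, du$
$- \frac{120 \sqrt{7} \sqrt{\pi}}{2401}$

Consider the simpler parametrised integral
$$J(a) = \int_{-\infty}^{\infty} - \frac{e^{- a u^{2}}}{2} \, du = - \frac{\sqrt{\pi}}{2 \sqrt{a}}.$$

Differentiating under the integral sign brings down a factor of $(-u^2)$:
$$\frac{dJ}{da} = \int_{-\infty}^{\infty} \frac{u^{2} e^{- a u^{2}}}{2} \, du = \frac{\sqrt{\pi}}{4 a^{\frac{3}{2}}}.$$

Repeating $3$ times in total — each differentiation brings down another $(-u^2)$ — gives
$$\frac{d^{3}J}{da^{3}} = \int_{-\infty}^{\infty} \frac{u^{6} e^{- a u^{2}}}{2} \, du = \frac{15 \sqrt{\pi}}{16 a^{\frac{7}{2}}},$$
and the integrand here is $(-1)^{3}$ times the target integrand, so $I = (-1)^{3}\,\frac{d^{3}J}{da^{3}} = - \frac{15 \sqrt{\pi}}{16 a^{\frac{7}{2}}}$.

Setting $a = \frac{7}{4}$:
$$I = - \frac{120 \sqrt{7} \sqrt{\pi}}{2401}.$$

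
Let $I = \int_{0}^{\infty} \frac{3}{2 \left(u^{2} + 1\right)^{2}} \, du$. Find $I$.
$\frac{3 \pi}{8}$

Recall the elementary integral
$$J(a) = \int_{0}^{\infty} \frac{3}{2 \left(a^{2} + u^{2}\right)} \, du = \frac{3 \pi}{4 a}.$$

Differentiating under the integral sign with respect to $a$,
$$\frac{dJ}{da} = \int_{0}^{\infty} - \frac{3 a}{\left(a^{2} + u^{2}\right)^{2}} \, du = - \frac{3 \pi}{4 a^{2}},$$
so $\int_{0}^{\infty} \frac{3}{2 \left(a^{2} + u^{2}\right)^{2}} \, du = \frac{3 \pi}{8 a^{3}}$.

Setting $a = 1$:
$$I = \frac{3 \pi}{8}.$$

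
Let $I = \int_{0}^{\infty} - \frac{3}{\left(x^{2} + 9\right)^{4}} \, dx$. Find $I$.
$- \frac{5 \pi}{23328}$

Recall the elementary integral
$$J(a) = \int_{0}^{\infty} - \frac{3}{a^{2} + x^{2}} \, dx = - \frac{3 \pi}{2 a}.$$

Differentiating under the integral sign with respect to $a$,
$$\frac{dJ}{da} = \int_{0}^{\infty} \frac{6 a}{\left(a^{2} + x^{2}\right)^{2}} \, dx = \frac{3 \pi}{2 a^{2}},$$
so $\int_{0}^{\infty} - \frac{3}{\left(a^{2} + x^{2}\right)^{2}} \, dx = - \frac{3 \pi}{4 a^{3}}$.

Repeating — each differentiation of $1/(x^2+a^2)^j$ produces $-2ja/(x^2+a^2)^{j+1}$ — and dividing through by $-2ja$ at each step yields, after $3$ differentiations in total,
$$\int_{0}^{\infty} - \frac{3}{\left(a^{2} + x^{2}\right)^{4}} \, dx = - \frac{15 \pi}{32 a^{7}}.$$

Setting $a = 3$:
$$I = - \frac{5 \pi}{23328}.$$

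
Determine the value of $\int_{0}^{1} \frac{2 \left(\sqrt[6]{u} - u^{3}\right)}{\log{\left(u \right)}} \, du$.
$\log{\left(\frac{49}{576} \right)}$

Consider the one-parameter family: let $I(a) = \int_{0}^{1} \frac{2 \left(- u^{3} + u^{a}\right)}{\log{\left(u \right)}} \, du$.

Since $\dfrac{\partial}{\partial a}\,u^{a} = u^{a} \ln u$, the $\ln u$ in the denominator cancels and
$$\frac{dI}{da} = \int_{0}^{1} 2 u^{a} \, du = 2 \left[\frac{u^{a+1}}{a+1}\right]_0^1 = \frac{2}{a + 1}.$$

Integrating with respect to $a$ gives $I(a) = \log{\left(\frac{\left(a + 1\right)^{2}}{16} \right)} + C$.

At $a = 3$ the integrand is identically $0$, so $I(3) = 0$. The closed form gives $0$, hence $C = 0$.

Setting $a = \frac{1}{6}$:
$$I = \log{\left(\frac{49}{576} \right)}.$$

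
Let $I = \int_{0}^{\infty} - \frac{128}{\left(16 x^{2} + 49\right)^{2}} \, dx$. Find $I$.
$- \frac{8 \pi}{343}$

Recall the elementary integral
$$J(a) = \int_{0}^{\infty} - \frac{1}{2 \left(a^{2} + x^{2}\right)} \, dx = - \frac{\pi}{4 a}.$$

Differentiating under the integral sign with respect to $a$,
$$\frac{dJ}{da} = \int_{0}^{\infty} \frac{a}{\left(a^{2} + x^{2}\right)^{2}} \, dx = \frac{\pi}{4 a^{2}},$$
so $\int_{0}^{\infty} - \frac{1}{2 \left(a^{2} + x^{2}\right)^{2}} \, dx = - \frac{\pi}{8 a^{3}}$.

Setting $a = \frac{7}{4}$:
$$I = - \frac{8 \pi}{343}.$$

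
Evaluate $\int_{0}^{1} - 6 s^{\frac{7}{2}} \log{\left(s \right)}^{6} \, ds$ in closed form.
$- \frac{20480}{177147}$

Begin with the known integral
$$J(a) = \int_{0}^{1} - 6 s^{a} \, ds = - \frac{6}{a + 1}.$$

Differentiating under the integral sign brings down a factor of $\ln s$:
$$\frac{dJ}{da} = \int_{0}^{1} - 6 s^{a} \log{\left(s \right)} \, ds = \frac{6}{\left(a + 1\right)^{2}}.$$

Repeating $6$ times in total — each differentiation brings down another $\ln s$ — gives
$$\frac{d^{6}J}{da^{6}} = \int_{0}^{1} - 6 s^{a} \log{\left(s \right)}^{6} \, ds = - \frac{4320}{\left(a + 1\right)^{7}},$$
and the integrand here is exactly the target integrand, so $I = - \frac{4320}{\left(a + 1\right)^{7}}$.

Setting $a = \frac{7}{2}$:
$$I = - \frac{20480}{177147}.$$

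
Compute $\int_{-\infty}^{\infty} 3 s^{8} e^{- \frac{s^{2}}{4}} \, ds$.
$10080 \sqrt{\pi}$

Start from the elementary integral
$$J(a) = \int_{-\infty}^{\infty} 3 e^{- a s^{2}} \, ds = \frac{3 \sqrt{\pi}}{\sqrt{a}}.$$

Differentiating under the integral sign brings down a factor of $(-s^2)$:
$$\frac{dJ}{da} = \int_{-\infty}^{\infty} - 3 s^{2} e^{- a s^{2}} \, ds = - \frac{3 \sqrt{\pi}}{2 a^{\frac{3}{2}}}.$$

Repeating $4$ times in total — each differentiation brings down another $(-s^2)$ — gives
$$\frac{d^{4}J}{da^{4}} = \int_{-\infty}^{\infty} 3 s^{8} e^{- a s^{2}} \, ds = \frac{315 \sqrt{\pi}}{16 a^{\frac{9}{2}}},$$
and the integrand here is exactly the target integrand, so $I = \frac{315 \sqrt{\pi}}{16 a^{\frac{9}{2}}}$.

Setting $a = \frac{1}{4}$:
$$I = 10080 \sqrt{\pi}.$$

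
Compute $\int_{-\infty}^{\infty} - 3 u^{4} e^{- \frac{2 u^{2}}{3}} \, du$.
$- \frac{81 \sqrt{6} \sqrt{\pi}}{32}$

Begin with the known integral
$$J(a) = \int_{-\infty}^{\infty} - 3 e^{- a u^{2}} \, du = - \frac{3 \sqrt{\pi}}{\sqrt{a}}.$$

Differentiating under the integral sign brings down a factor of $(-u^2)$:
$$\frac{dJ}{da} = \int_{-\infty}^{\infty} 3 u^{2} e^{- a u^{2}} \, du = \frac{3 \sqrt{\pi}}{2 a^{\frac{3}{2}}}.$$

Repeating twice in total — each differentiation brings down another $(-u^2)$ — gives
$$\frac{d^{2}J}{da^{2}} = \int_{-\infty}^{\infty} - 3 u^{4} e^{- a u^{2}} \, du = - \frac{9 \sqrt{\pi}}{4 a^{\frac{5}{2}}},$$
and the integrand here is exactly the target integrand, so $I = - \frac{9 \sqrt{\pi}}{4 a^{\frac{5}{2}}}$.

Setting $a = \frac{2}{3}$:
$$I = - \frac{81 \sqrt{6} \sqrt{\pi}}{32}.$$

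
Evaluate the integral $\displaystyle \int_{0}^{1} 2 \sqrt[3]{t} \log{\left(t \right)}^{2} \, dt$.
$\frac{27}{16}$

Begin with the known integral
$$J(a) = \int_{0}^{1} 2 t^{a} \, dt = \frac{2}{a + 1}.$$

Differentiating under the integral sign brings down a factor of $\ln t$:
$$\frac{dJ}{da} = \int_{0}^{1} 2 t^{a} \log{\left(t \right)} \, dt = - \frac{2}{\left(a + 1\right)^{2}}.$$

Repeating twice in total — each differentiation brings down another $\ln t$ — gives
$$\frac{d^{2}J}{da^{2}} = \int_{0}^{1} 2 t^{a} \log{\left(t \right)}^{2} \, dt = \frac{4}{\left(a + 1\right)^{3}},$$
and the integrand here is exactly the target integrand, so $I = \frac{4}{\left(a + 1\right)^{3}}$.

Setting $a = \frac{1}{3}$:
$$I = \frac{27}{16}.$$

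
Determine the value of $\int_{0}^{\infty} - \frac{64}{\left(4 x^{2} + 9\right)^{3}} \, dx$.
$- \frac{2 \pi}{81}$

Recall the elementary integral
$$J(a) = \int_{0}^{\infty} - \frac{1}{a^{2} + x^{2}} \, dx = - \frac{\pi}{2 a}.$$

Differentiating under the integral sign with respect to $a$,
$$\frac{dJ}{da} = \int_{0}^{\infty} \frac{2 a}{\left(a^{2} + x^{2}\right)^{2}} \, dx = \frac{\pi}{2 a^{2}},$$
so $\int_{0}^{\infty} - \frac{1}{\left(a^{2} + x^{2}\right)^{2}} \, dx = - \frac{\pi}{4 a^{3}}$.

Repeating — each differentiation of $1/(x^2+a^2)^j$ produces $-2ja/(x^2+a^2)^{j+1}$ — and dividing through by $-2ja$ at each step yields, after $2$ differentiations in total,
$$\int_{0}^{\infty} - \frac{1}{\left(a^{2} + x^{2}\right)^{3}} \, dx = - \frac{3 \pi}{16 a^{5}}.$$

Setting $a = \frac{3}{2}$:
$$I = - \frac{2 \pi}{81}.$$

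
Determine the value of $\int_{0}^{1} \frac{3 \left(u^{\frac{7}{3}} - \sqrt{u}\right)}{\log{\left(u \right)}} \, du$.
$- \log{\left(\frac{729}{8000} \right)}$

Replace the exponent $\frac{1}{2}$ by a parameter $a$: let $I(a) = \int_{0}^{1} \frac{3 \left(u^{\frac{7}{3}} - u^{a}\right)}{\log{\left(u \right)}} \, du$.

Since $\dfrac{\partial}{\partial a}\,u^{a} = u^{a} \ln u$, the $\ln u$ in the denominator cancels and
$$\frac{dI}{da} = \int_{0}^{1} -3 u^{a} \, du = -3 \left[\frac{u^{a+1}}{a+1}\right]_0^1 = - \frac{3}{a + 1}.$$

Integrating with respect to $a$ gives $I(a) = - \log{\left(\frac{27 \left(a + 1\right)^{3}}{1000} \right)} + C$.

At $a = \frac{7}{3}$ the integrand is identically $0$, so $I(\frac{7}{3}) = 0$. The closed form gives $0$, hence $C = 0$.

Setting $a = \frac{1}{2}$:
$$I = - \log{\left(\frac{729}{8000} \right)}.$$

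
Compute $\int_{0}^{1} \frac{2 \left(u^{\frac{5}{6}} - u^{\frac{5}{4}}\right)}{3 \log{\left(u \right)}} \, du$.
$\log{\left(\frac{22^{\frac{2}{3}}}{9} \right)}$

Replace the exponent $\frac{5}{4}$ by a parameter $a$: let $I(a) = \int_{0}^{1} \frac{2 \left(u^{\frac{5}{6}} - u^{a}\right)}{3 \log{\left(u \right)}} \, du$.

Since $\dfrac{\partial}{\partial a}\,u^{a} = u^{a} \ln u$, the $\ln u$ in the denominator cancels and
$$\frac{dI}{da} = \int_{0}^{1} - \frac{2}{3} u^{a} \, du = - \frac{2}{3} \left[\frac{u^{a+1}}{a+1}\right]_0^1 = - \frac{2}{3 a + 3}.$$

Integrating with respect to $a$ gives $I(a) = - \frac{2 \log{\left(a + 1 \right)}}{3} - \frac{2 \log{\left(6 \right)}}{3} + \frac{2 \log{\left(11 \right)}}{3} + C$.

At $a = \frac{5}{6}$ the integrand is identically $0$, so $I(\frac{5}{6}) = 0$. The closed form gives $0$, hence $C = 0$.

Setting $a = \frac{5}{4}$:
$$I = \log{\left(\frac{22^{\frac{2}{3}}}{9} \right)}.$$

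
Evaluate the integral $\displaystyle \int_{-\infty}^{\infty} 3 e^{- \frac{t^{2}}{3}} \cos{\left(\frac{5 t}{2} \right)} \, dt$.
$\frac{3 \sqrt{3} \sqrt{\pi}}{e^{\frac{75}{16}}}$

Let $b$ denote the cosine frequency and define $I(b) = \int_{-\infty}^{\infty} 3 e^{- \frac{t^{2}}{3}} \cos{\left(b t \right)} \, dt$.

Differentiating under the integral sign,
$$I'(b) = \int_{-\infty}^{\infty} - 3 t e^{- \frac{t^{2}}{3}} \sin{\left(b t \right)} \, dt.$$

Integrate $\int_{-\infty}^{\infty} t \sin(b t)\, e^{- \frac{t^{2}}{3}}\, dt$ by parts with $u = \sin(b t)$ and $dv = t\, e^{- \frac{t^{2}}{3}}\, dt$, giving $v = - \frac{3 e^{- \frac{t^{2}}{3}}}{2}$. The boundary term vanishes and
$$\int_{-\infty}^{\infty} t \sin(b t)\, e^{- \frac{t^{2}}{3}}\, dt = \frac{3 b}{2} \int_{-\infty}^{\infty} \cos(b t)\, e^{- \frac{t^{2}}{3}}\, dt,$$
so $I'(b) = - \frac{3 b}{2}\, I(b)$.

This is a separable first-order ODE; solving with the initial condition $I(0) = \int_{-\infty}^{\infty} 3 e^{- \frac{t^{2}}{3}}\,dt = 3 \sqrt{3} \sqrt{\pi}$ gives
$$I(b) = 3 \sqrt{3} \sqrt{\pi} e^{- \frac{3 b^{2}}{4}}.$$

Setting $b = \frac{5}{2}$:
$$I = \frac{3 \sqrt{3} \sqrt{\pi}}{e^{\frac{75}{16}}}.$$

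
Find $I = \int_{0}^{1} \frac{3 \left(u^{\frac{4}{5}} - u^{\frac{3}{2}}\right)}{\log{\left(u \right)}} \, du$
$\log{\left(\frac{5832}{15625} \right)}$

Introduce a parameter $a$ in the exponent: let $I(a) = \int_{0}^{1} \frac{3 \left(- u^{\frac{3}{2}} + u^{a}\right)}{\log{\left(u \right)}} \, du$.

Since $\dfrac{\partial}{\partial a}\,u^{a} = u^{a} \ln u$, the $\ln u$ in the denominator cancels and
$$\frac{dI}{da} = \int_{0}^{1} 3 u^{a} \, du = 3 \left[\frac{u^{a+1}}{a+1}\right]_0^1 = \frac{3}{a + 1}.$$

Integrating with respect to $a$ gives $I(a) = \log{\left(\frac{8 \left(a + 1\right)^{3}}{125} \right)} + C$.

At $a = \frac{3}{2}$ the integrand is identically $0$, so $I(\frac{3}{2}) = 0$. The closed form gives $0$, hence $C = 0$.

Setting $a = \frac{4}{5}$:
$$I = \log{\left(\frac{5832}{15625} \right)}.$$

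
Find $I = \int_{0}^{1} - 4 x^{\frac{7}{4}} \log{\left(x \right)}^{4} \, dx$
$- \frac{98304}{161051}$

Consider the simpler parametrised integral
$$J(a) = \int_{0}^{1} - 4 x^{a} \, dx = - \frac{4}{a + 1}.$$

Differentiating under the integral sign brings down a factor of $\ln x$:
$$\frac{dJ}{da} = \int_{0}^{1} - 4 x^{a} \log{\left(x \right)} \, dx = \frac{4}{\left(a + 1\right)^{2}}.$$

Repeating $4$ times in total — each differentiation brings down another $\ln x$ — gives
$$\frac{d^{4}J}{da^{4}} = \int_{0}^{1} - 4 x^{a} \log{\left(x \right)}^{4} \, dx = - \frac{96}{\left(a + 1\right)^{5}},$$
and the integrand here is exactly the target integrand, so $I = - \frac{96}{\left(a + 1\right)^{5}}$.

Setting $a = \frac{7}{4}$:
$$I = - \frac{98304}{161051}.$$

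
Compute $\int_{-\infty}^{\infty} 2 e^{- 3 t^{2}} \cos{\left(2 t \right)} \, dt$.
$\frac{2 \sqrt{3} \sqrt{\pi}}{3 e^{\frac{1}{3}}}$

Treat the cosine frequency as a parameter and define $I(b) = \int_{-\infty}^{\infty} 2 e^{- 3 t^{2}} \cos{\left(b t \right)} \, dt$.

Differentiating under the integral sign,
$$I'(b) = \int_{-\infty}^{\infty} - 2 t e^{- 3 t^{2}} \sin{\left(b t \right)} \, dt.$$

Integrate $\int_{-\infty}^{\infty} t \sin(b t)\, e^{- 3 t^{2}}\, dt$ by parts with $u = \sin(b t)$ and $dv = t\, e^{- 3 t^{2}}\, dt$, giving $v = - \frac{e^{- 3 t^{2}}}{6}$. The boundary term vanishes and
$$\int_{-\infty}^{\infty} t \sin(b t)\, e^{- 3 t^{2}}\, dt = \frac{b}{6} \int_{-\infty}^{\infty} \cos(b t)\, e^{- 3 t^{2}}\, dt,$$
so $I'(b) = - \frac{b}{6}\, I(b)$.

This is a separable first-order ODE; solving with the initial condition $I(0) = \int_{-\infty}^{\infty} 2 e^{- 3 t^{2}}\,dt = \frac{2 \sqrt{3} \sqrt{\pi}}{3}$ gives
$$I(b) = \frac{2 \sqrt{3} \sqrt{\pi} e^{- \frac{b^{2}}{12}}}{3}.$$

Setting $b = 2$:
$$I = \frac{2 \sqrt{3} \sqrt{\pi}}{3 e^{\frac{1}{3}}}.$$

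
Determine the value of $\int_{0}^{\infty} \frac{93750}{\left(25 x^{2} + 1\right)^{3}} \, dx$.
$\frac{28125 \pi}{8}$

Begin with the known result
$$J(a) = \int_{0}^{\infty} \frac{6}{a^{2} + x^{2}} \, dx = \frac{3 \pi}{a}.$$

Differentiating under the integral sign with respect to $a$,
$$\frac{dJ}{da} = \int_{0}^{\infty} - \frac{12 a}{\left(a^{2} + x^{2}\right)^{2}} \, dx = - \frac{3 \pi}{a^{2}},$$
so $\int_{0}^{\infty} \frac{6}{\left(a^{2} + x^{2}\right)^{2}} \, dx = \frac{3 \pi}{2 a^{3}}$.

Repeating — each differentiation of $1/(x^2+a^2)^j$ produces $-2ja/(x^2+a^2)^{j+1}$ — and dividing through by $-2ja$ at each step yields, after $2$ differentiations in total,
$$\int_{0}^{\infty} \frac{6}{\left(a^{2} + x^{2}\right)^{3}} \, dx = \frac{9 \pi}{8 a^{5}}.$$

Setting $a = \frac{1}{5}$:
$$I = \frac{28125 \pi}{8}.$$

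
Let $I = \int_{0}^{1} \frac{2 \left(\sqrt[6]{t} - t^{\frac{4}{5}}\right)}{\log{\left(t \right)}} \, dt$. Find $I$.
$\log{\left(\frac{1225}{2916} \right)}$

Consider the one-parameter family: let $I(a) = \int_{0}^{1} \frac{2 \left(- t^{\frac{4}{5}} + t^{a}\right)}{\log{\left(t \right)}} \, dt$.

Since $\dfrac{\partial}{\partial a}\,t^{a} = t^{a} \ln t$, the $\ln t$ in the denominator cancels and
$$\frac{dI}{da} = \int_{0}^{1} 2 t^{a} \, dt = 2 \left[\frac{t^{a+1}}{a+1}\right]_0^1 = \frac{2}{a + 1}.$$

Integrating with respect to $a$ gives $I(a) = \log{\left(\frac{25 \left(a + 1\right)^{2}}{81} \right)} + C$.

At $a = \frac{4}{5}$ the integrand is identically $0$, so $I(\frac{4}{5}) = 0$. The closed form gives $0$, hence $C = 0$.

Setting $a = \frac{1}{6}$:
$$I = \log{\left(\frac{1225}{2916} \right)}.$$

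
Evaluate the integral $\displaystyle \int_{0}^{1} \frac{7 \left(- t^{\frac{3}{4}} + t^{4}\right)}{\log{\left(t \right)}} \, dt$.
$\log{\left(\frac{1280000000}{823543} \right)}$

Introduce a parameter $a$ in the exponent: let $I(a) = \int_{0}^{1} \frac{7 \left(- t^{\frac{3}{4}} + t^{a}\right)}{\log{\left(t \right)}} \, dt$.

Since $\dfrac{\partial}{\partial a}\,t^{a} = t^{a} \ln t$, the $\ln t$ in the denominator cancels and
$$\frac{dI}{da} = \int_{0}^{1} 7 t^{a} \, dt = 7 \left[\frac{t^{a+1}}{a+1}\right]_0^1 = \frac{7}{a + 1}.$$

Integrating with respect to $a$ gives $I(a) = \log{\left(\frac{16384 \left(a + 1\right)^{7}}{823543} \right)} + C$.

At $a = \frac{3}{4}$ the integrand is identically $0$, so $I(\frac{3}{4}) = 0$. The closed form gives $0$, hence $C = 0$.

Setting $a = 4$:
$$I = \log{\left(\frac{1280000000}{823543} \right)}.$$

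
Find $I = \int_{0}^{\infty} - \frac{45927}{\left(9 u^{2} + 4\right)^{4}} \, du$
$- \frac{76545 \pi}{4096}$

Start from the standard arctangent integral
$$J(a) = \int_{0}^{\infty} - \frac{7}{a^{2} + u^{2}} \, du = - \frac{7 \pi}{2 a}.$$

Differentiating under the integral sign with respect to $a$,
$$\frac{dJ}{da} = \int_{0}^{\infty} \frac{14 a}{\left(a^{2} + u^{2}\right)^{2}} \, du = \frac{7 \pi}{2 a^{2}},$$
so $\int_{0}^{\infty} - \frac{7}{\left(a^{2} + u^{2}\right)^{2}} \, du = - \frac{7 \pi}{4 a^{3}}$.

Repeating — each differentiation of $1/(u^2+a^2)^j$ produces $-2ja/(u^2+a^2)^{j+1}$ — and dividing through by $-2ja$ at each step yields, after $3$ differentiations in total,
$$\int_{0}^{\infty} - \frac{7}{\left(a^{2} + u^{2}\right)^{4}} \, du = - \frac{35 \pi}{32 a^{7}}.$$

Setting $a = \frac{2}{3}$:
$$I = - \frac{76545 \pi}{4096}.$$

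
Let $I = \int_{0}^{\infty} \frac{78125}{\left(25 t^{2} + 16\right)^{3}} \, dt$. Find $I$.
$\frac{46875 \pi}{16384}$

Recall the elementary integral
$$J(a) = \int_{0}^{\infty} \frac{5}{a^{2} + t^{2}} \, dt = \frac{5 \pi}{2 a}.$$

Differentiating under the integral sign with respect to $a$,
$$\frac{dJ}{da} = \int_{0}^{\infty} - \frac{10 a}{\left(a^{2} + t^{2}\right)^{2}} \, dt = - \frac{5 \pi}{2 a^{2}},$$
so $\int_{0}^{\infty} \frac{5}{\left(a^{2} + t^{2}\right)^{2}} \, dt = \frac{5 \pi}{4 a^{3}}$.

Repeating — each differentiation of $1/(t^2+a^2)^j$ produces $-2ja/(t^2+a^2)^{j+1}$ — and dividing through by $-2ja$ at each step yields, after $2$ differentiations in total,
$$\int_{0}^{\infty} \frac{5}{\left(a^{2} + t^{2}\right)^{3}} \, dt = \frac{15 \pi}{16 a^{5}}.$$

Setting $a = \frac{4}{5}$:
$$I = \frac{46875 \pi}{16384}.$$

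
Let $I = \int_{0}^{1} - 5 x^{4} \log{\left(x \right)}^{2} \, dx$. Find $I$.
$- \frac{2}{25}$

Begin with the known integral
$$J(a) = \int_{0}^{1} - 5 x^{a} \, dx = - \frac{5}{a + 1}.$$

Differentiating under the integral sign brings down a factor of $\ln x$:
$$\frac{dJ}{da} = \int_{0}^{1} - 5 x^{a} \log{\left(x \right)} \, dx = \frac{5}{\left(a + 1\right)^{2}}.$$

Repeating twice in total — each differentiation brings down another $\ln x$ — gives
$$\frac{d^{2}J}{da^{2}} = \int_{0}^{1} - 5 x^{a} \log{\left(x \right)}^{2} \, dx = - \frac{10}{\left(a + 1\right)^{3}},$$
and the integrand here is exactly the target integrand, so $I = - \frac{10}{\left(a + 1\right)^{3}}$.

Setting $a = 4$:
$$I = - \frac{2}{25}.$$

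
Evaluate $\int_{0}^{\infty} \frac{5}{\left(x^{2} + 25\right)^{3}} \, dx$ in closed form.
$\frac{3 \pi}{10000}$

Start from the standard arctangent integral
$$J(a) = \int_{0}^{\infty} \frac{5}{a^{2} + x^{2}} \, dx = \frac{5 \pi}{2 a}.$$

Differentiating under the integral sign with respect to $a$,
$$\frac{dJ}{da} = \int_{0}^{\infty} - \frac{10 a}{\left(a^{2} + x^{2}\right)^{2}} \, dx = - \frac{5 \pi}{2 a^{2}},$$
so $\int_{0}^{\infty} \frac{5}{\left(a^{2} + x^{2}\right)^{2}} \, dx = \frac{5 \pi}{4 a^{3}}$.

Repeating — each differentiation of $1/(x^2+a^2)^j$ produces $-2ja/(x^2+a^2)^{j+1}$ — and dividing through by $-2ja$ at each step yields, after $2$ differentiations in total,
$$\int_{0}^{\infty} \frac{5}{\left(a^{2} + x^{2}\right)^{3}} \, dx = \frac{15 \pi}{16 a^{5}}.$$

Setting $a = 5$:
$$I = \frac{3 \pi}{10000}.$$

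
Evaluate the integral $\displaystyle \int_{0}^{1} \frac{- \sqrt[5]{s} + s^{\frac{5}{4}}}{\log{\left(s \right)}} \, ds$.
$- \log{\left(\frac{8}{15} \right)}$

Consider the one-parameter family: let $I(a) = \int_{0}^{1} \frac{s^{\frac{5}{4}} - s^{a}}{\log{\left(s \right)}} \, ds$.

Since $\dfrac{\partial}{\partial a}\,s^{a} = s^{a} \ln s$, the $\ln s$ in the denominator cancels and
$$\frac{dI}{da} = \int_{0}^{1} -1 s^{a} \, ds = -1 \left[\frac{s^{a+1}}{a+1}\right]_0^1 = - \frac{1}{a + 1}.$$

Integrating with respect to $a$ gives $I(a) = - \log{\left(\frac{4 a}{9} + \frac{4}{9} \right)} + C$.

At $a = \frac{5}{4}$ the integrand is identically $0$, so $I(\frac{5}{4}) = 0$. The closed form gives $0$, hence $C = 0$.

Setting $a = \frac{1}{5}$:
$$I = - \log{\left(\frac{8}{15} \right)}.$$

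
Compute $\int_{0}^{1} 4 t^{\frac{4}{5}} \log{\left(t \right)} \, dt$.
$- \frac{100}{81}$

Consider the simpler parametrised integral
$$J(a) = \int_{0}^{1} 4 t^{a} \, dt = \frac{4}{a + 1}.$$

Differentiating under the integral sign brings down a factor of $\ln t$:
$$\frac{dJ}{da} = \int_{0}^{1} 4 t^{a} \log{\left(t \right)} \, dt = - \frac{4}{\left(a + 1\right)^{2}}.$$

The integral on the left is $I$, so $I = - \frac{4}{\left(a + 1\right)^{2}}$.

Setting $a = \frac{4}{5}$:
$$I = - \frac{100}{81}.$$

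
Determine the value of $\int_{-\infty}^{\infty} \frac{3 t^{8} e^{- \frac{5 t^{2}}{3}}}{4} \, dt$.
$\frac{5103 \sqrt{15} \sqrt{\pi}}{40000}$

Consider the simpler parametrised integral
$$J(a) = \int_{-\infty}^{\infty} \frac{3 e^{- a t^{2}}}{4} \, dt = \frac{3 \sqrt{\pi}}{4 \sqrt{a}}.$$

Differentiating under the integral sign brings down a factor of $(-t^2)$:
$$\frac{dJ}{da} = \int_{-\infty}^{\infty} - \frac{3 t^{2} e^{- a t^{2}}}{4} \, dt = - \frac{3 \sqrt{\pi}}{8 a^{\frac{3}{2}}}.$$

Repeating $4$ times in total — each differentiation brings down another $(-t^2)$ — gives
$$\frac{d^{4}J}{da^{4}} = \int_{-\infty}^{\infty} \frac{3 t^{8} e^{- a t^{2}}}{4} \, dt = \frac{315 \sqrt{\pi}}{64 a^{\frac{9}{2}}},$$
and the integrand here is exactly the target integrand, so $I = \frac{315 \sqrt{\pi}}{64 a^{\frac{9}{2}}}$.

Setting $a = \frac{5}{3}$:
$$I = \frac{5103 \sqrt{15} \sqrt{\pi}}{40000}.$$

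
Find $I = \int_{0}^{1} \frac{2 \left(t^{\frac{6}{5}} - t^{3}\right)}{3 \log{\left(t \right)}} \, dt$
$\log{\left(\frac{11^{\frac{2}{3}} \sqrt[3]{20}}{20} \right)}$

Introduce a parameter $a$ in the exponent: let $I(a) = \int_{0}^{1} \frac{2 \left(t^{\frac{6}{5}} - t^{a}\right)}{3 \log{\left(t \right)}} \, dt$.

Since $\dfrac{\partial}{\partial a}\,t^{a} = t^{a} \ln t$, the $\ln t$ in the denominator cancels and
$$\frac{dI}{da} = \int_{0}^{1} - \frac{2}{3} t^{a} \, dt = - \frac{2}{3} \left[\frac{t^{a+1}}{a+1}\right]_0^1 = - \frac{2}{3 a + 3}.$$

Integrating with respect to $a$ gives $I(a) = - \frac{2 \log{\left(a + 1 \right)}}{3} - \frac{2 \log{\left(5 \right)}}{3} + \frac{2 \log{\left(11 \right)}}{3} + C$.

At $a = \frac{6}{5}$ the integrand is identically $0$, so $I(\frac{6}{5}) = 0$. The closed form gives $0$, hence $C = 0$.

Setting $a = 3$:
$$I = \log{\left(\frac{11^{\frac{2}{3}} \sqrt[3]{20}}{20} \right)}.$$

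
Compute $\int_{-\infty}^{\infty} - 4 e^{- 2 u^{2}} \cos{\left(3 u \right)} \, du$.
$- \frac{2 \sqrt{2} \sqrt{\pi}}{e^{\frac{9}{8}}}$

Define $I(b) = \int_{-\infty}^{\infty} - 4 e^{- 2 u^{2}} \cos{\left(b u \right)} \, du$.

Differentiating under the integral sign,
$$I'(b) = \int_{-\infty}^{\infty} 4 u e^{- 2 u^{2}} \sin{\left(b u \right)} \, du.$$

Integrate $\int_{-\infty}^{\infty} u \sin(b u)\, e^{- 2 u^{2}}\, du$ by parts with $w = \sin(b u)$ and $dv = u\, e^{- 2 u^{2}}\, du$, giving $v = - \frac{e^{- 2 u^{2}}}{4}$. The boundary term vanishes and
$$\int_{-\infty}^{\infty} u \sin(b u)\, e^{- 2 u^{2}}\, du = \frac{b}{4} \int_{-\infty}^{\infty} \cos(b u)\, e^{- 2 u^{2}}\, du,$$
so $I'(b) = - \frac{b}{4}\, I(b)$.

This is a separable first-order ODE; solving with the initial condition $I(0) = \int_{-\infty}^{\infty} - 4 e^{- 2 u^{2}}\,du = - 2 \sqrt{2} \sqrt{\pi}$ gives
$$I(b) = - 2 \sqrt{2} \sqrt{\pi} e^{- \frac{b^{2}}{8}}.$$

Setting $b = 3$:
$$I = - \frac{2 \sqrt{2} \sqrt{\pi}}{e^{\frac{9}{8}}}.$$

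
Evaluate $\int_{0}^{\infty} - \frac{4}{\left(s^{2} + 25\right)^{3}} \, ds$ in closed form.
$- \frac{3 \pi}{12500}$

Start from the standard arctangent integral
$$J(a) = \int_{0}^{\infty} - \frac{4}{a^{2} + s^{2}} \, ds = - \frac{2 \pi}{a}.$$

Differentiating under the integral sign with respect to $a$,
$$\frac{dJ}{da} = \int_{0}^{\infty} \frac{8 a}{\left(a^{2} + s^{2}\right)^{2}} \, ds = \frac{2 \pi}{a^{2}},$$
so $\int_{0}^{\infty} - \frac{4}{\left(a^{2} + s^{2}\right)^{2}} \, ds = - \frac{\pi}{a^{3}}$.

Repeating — each differentiation of $1/(s^2+a^2)^j$ produces $-2ja/(s^2+a^2)^{j+1}$ — and dividing through by $-2ja$ at each step yields, after $2$ differentiations in total,
$$\int_{0}^{\infty} - \frac{4}{\left(a^{2} + s^{2}\right)^{3}} \, ds = - \frac{3 \pi}{4 a^{5}}.$$

Setting $a = 5$:
$$I = - \frac{3 \pi}{12500}.$$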